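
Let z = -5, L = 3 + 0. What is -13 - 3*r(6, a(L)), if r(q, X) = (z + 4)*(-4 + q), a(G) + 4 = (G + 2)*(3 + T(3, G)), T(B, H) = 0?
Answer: -7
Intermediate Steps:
L = 3
a(G) = 2 + 3*G (a(G) = -4 + (G + 2)*(3 + 0) = -4 + (2 + G)*3 = -4 + (6 + 3*G) = 2 + 3*G)
r(q, X) = 4 - q (r(q, X) = (-5 + 4)*(-4 + q) = -(-4 + q) = 4 - q)
-13 - 3*r(6, a(L)) = -13 - 3*(4 - 1*6) = -13 - 3*(4 - 6) = -13 - 3*(-2) = -13 + 6 = -7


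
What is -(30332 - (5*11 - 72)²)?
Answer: -30043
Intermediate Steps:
-(30332 - (5*11 - 72)²) = -(30332 - (55 - 72)²) = -(30332 - 1*(-17)²) = -(30332 - 1*289) = -(30332 - 289) = -1*30043 = -30043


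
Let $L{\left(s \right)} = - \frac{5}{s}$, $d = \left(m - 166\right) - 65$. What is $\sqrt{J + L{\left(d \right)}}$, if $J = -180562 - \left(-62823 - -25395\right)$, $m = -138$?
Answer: $\frac{i \sqrt{2165474081}}{123} \approx 378.33 i$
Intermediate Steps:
$d = -369$ ($d = \left(-138 - 166\right) - 65 = -304 - 65 = -369$)
$J = -143134$ ($J = -180562 - \left(-62823 + 25395\right) = -180562 - -37428 = -180562 + 37428 = -143134$)
$\sqrt{J + L{\left(d \right)}} = \sqrt{-143134 - \frac{5}{-369}} = \sqrt{-143134 - - \frac{5}{369}} = \sqrt{-143134 + \frac{5}{369}} = \sqrt{- \frac{52816441}{369}} = \frac{i \sqrt{2165474081}}{123}$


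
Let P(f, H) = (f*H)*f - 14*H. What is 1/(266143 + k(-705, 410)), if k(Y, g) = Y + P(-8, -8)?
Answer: 1/265038 ≈ 3.7730e-6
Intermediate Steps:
P(f, H) = -14*H + H*f**2 (P(f, H) = (H*f)*f - 14*H = H*f**2 - 14*H = -14*H + H*f**2)
k(Y, g) = -400 + Y (k(Y, g) = Y - 8*(-14 + (-8)**2) = Y - 8*(-14 + 64) = Y - 8*50 = Y - 400 = -400 + Y)
1/(266143 + k(-705, 410)) = 1/(266143 + (-400 - 705)) = 1/(266143 - 1105) = 1/265038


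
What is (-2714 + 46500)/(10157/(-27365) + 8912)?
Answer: 1198203890/243866723 ≈ 4.9134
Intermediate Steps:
(-2714 + 46500)/(10157/(-27365) + 8912) = 43786/(10157*(-1/27365) + 8912) = 43786/(-10157/27365 + 8912) = 43786/(243866723/27365) = 43786*(27365/243866723) = 1198203890/243866723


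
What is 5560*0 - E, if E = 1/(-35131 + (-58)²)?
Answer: 1/31767 ≈ 3.1479e-5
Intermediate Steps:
E = -1/31767 (E = 1/(-35131 + 3364) = 1/(-31767) = -1/31767 ≈ -3.1479e-5)
5560*0 - E = 5560*0 - 1*(-1/31767) = 0 + 1/31767 = 1/31767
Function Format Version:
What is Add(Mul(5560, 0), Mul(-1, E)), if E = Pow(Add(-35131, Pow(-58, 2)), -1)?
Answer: Rational(1, 31767) ≈ 3.1479e-5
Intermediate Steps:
E = Rational(-1, 31767) (E = Pow(Add(-35131, 3364), -1) = Pow(-31767, -1) = Rational(-1, 31767) ≈ -3.1479e-5)
Add(Mul(5560, 0), Mul(-1, E)) = Add(Mul(5560, 0), Mul(-1, Rational(-1, 31767))) = Add(0, Rational(1, 31767)) = Rational(1, 31767)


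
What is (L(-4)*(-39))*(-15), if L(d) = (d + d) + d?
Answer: -7020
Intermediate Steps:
L(d) = 3*d (L(d) = 2*d + d = 3*d)
(L(-4)*(-39))*(-15) = ((3*(-4))*(-39))*(-15) = -12*(-39)*(-15) = 468*(-15) = -7020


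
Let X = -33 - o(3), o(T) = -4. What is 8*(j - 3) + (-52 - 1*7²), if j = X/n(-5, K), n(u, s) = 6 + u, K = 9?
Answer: -357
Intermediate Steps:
X = -29 (X = -33 - 1*(-4) = -33 + 4 = -29)
j = -29 (j = -29/(6 - 5) = -29/1 = -29*1 = -29)
8*(j - 3) + (-52 - 1*7²) = 8*(-29 - 3) + (-52 - 1*7²) = 8*(-32) + (-52 - 1*49) = -256 + (-52 - 49) = -256 - 101 = -357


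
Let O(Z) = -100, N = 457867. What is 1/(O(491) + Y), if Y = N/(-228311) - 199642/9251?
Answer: -2112105061/261026698379 ≈ -0.0080915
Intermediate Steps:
Y = -49816192279/2112105061 (Y = 457867/(-228311) - 199642/9251 = 457867*(-1/228311) - 199642*1/9251 = -457867/228311 - 199642/9251 = -49816192279/2112105061 ≈ -23.586)
1/(O(491) + Y) = 1/(-100 - 49816192279/2112105061) = 1/(-261026698379/2112105061) = -2112105061/261026698379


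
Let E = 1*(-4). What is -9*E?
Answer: 36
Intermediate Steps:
E = -4
-9*E = -9*(-4) = 36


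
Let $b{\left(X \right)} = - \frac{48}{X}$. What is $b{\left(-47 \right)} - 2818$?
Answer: $- \frac{132398}{47} \approx -2817.0$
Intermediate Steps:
$b{\left(-47 \right)} - 2818 = - \frac{48}{-47} - 2818 = \left(-48\right) \left(- \frac{1}{47}\right) - 2818 = \frac{48}{47} - 2818 = - \frac{132398}{47}$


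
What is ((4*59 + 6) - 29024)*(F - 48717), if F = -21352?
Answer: 2016725958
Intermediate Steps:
((4*59 + 6) - 29024)*(F - 48717) = ((4*59 + 6) - 29024)*(-21352 - 48717) = ((236 + 6) - 29024)*(-70069) = (242 - 29024)*(-70069) = -28782*(-70069) = 2016725958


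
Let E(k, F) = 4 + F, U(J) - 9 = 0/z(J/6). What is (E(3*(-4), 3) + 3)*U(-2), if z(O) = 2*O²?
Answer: 90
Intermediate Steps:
U(J) = 9 (U(J) = 9 + 0/((2*(J/6)²)) = 9 + 0/((2*(J²/36))) = 9 + 0/((J²/18)) = 9 + 0*(18/J²) = 9 + 0 = 9)
(E(3*(-4), 3) + 3)*U(-2) = ((4 + 3) + 3)*9 = (7 + 3)*9 = 10*9 = 90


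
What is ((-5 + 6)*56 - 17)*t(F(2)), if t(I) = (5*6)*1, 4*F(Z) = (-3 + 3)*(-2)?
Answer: 1170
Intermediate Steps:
F(Z) = 0 (F(Z) = ((-3 + 3)*(-2))/4 = (0*(-2))/4 = (¼)*0 = 0)
t(I) = 30 (t(I) = 30*1 = 30)
((-5 + 6)*56 - 17)*t(F(2)) = ((-5 + 6)*56 - 17)*30 = (1*56 - 17)*30 = (56 - 17)*30 = 39*30 = 1170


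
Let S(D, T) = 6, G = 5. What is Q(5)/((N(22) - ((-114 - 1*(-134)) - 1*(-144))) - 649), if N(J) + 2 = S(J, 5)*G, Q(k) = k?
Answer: -1/157 ≈ -0.0063694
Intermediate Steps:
N(J) = 28 (N(J) = -2 + 6*5 = -2 + 30 = 28)
Q(5)/((N(22) - ((-114 - 1*(-134)) - 1*(-144))) - 649) = 5/((28 - ((-114 - 1*(-134)) - 1*(-144))) - 649) = 5/((28 - ((-114 + 134) + 144)) - 649) = 5/((28 - (20 + 144)) - 649) = 5/((28 - 1*164) - 649) = 5/((28 - 164) - 649) = 5/(-136 - 649) = 5/(-785) = 5*(-1/785) = -1/157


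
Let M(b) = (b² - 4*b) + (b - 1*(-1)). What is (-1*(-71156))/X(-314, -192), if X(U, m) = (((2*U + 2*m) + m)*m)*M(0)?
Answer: 17789/57792 ≈ 0.30781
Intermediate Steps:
M(b) = 1 + b² - 3*b (M(b) = (b² - 4*b) + (b + 1) = (b² - 4*b) + (1 + b) = 1 + b² - 3*b)
X(U, m) = m*(2*U + 3*m) (X(U, m) = (((2*U + 2*m) + m)*m)*(1 + 0² - 3*0) = ((2*U + 3*m)*m)*(1 + 0 + 0) = (m*(2*U + 3*m))*1 = m*(2*U + 3*m))
(-1*(-71156))/X(-314, -192) = (-1*(-71156))/((-192*(2*(-314) + 3*(-192)))) = 71156/((-192*(-628 - 576))) = 71156/((-192*(-1204))) = 71156/231168 = 71156*(1/231168) = 17789/57792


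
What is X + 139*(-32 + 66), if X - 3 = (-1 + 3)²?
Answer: 4733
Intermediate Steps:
X = 7 (X = 3 + (-1 + 3)² = 3 + 2² = 3 + 4 = 7)
X + 139*(-32 + 66) = 7 + 139*(-32 + 66) = 7 + 139*34 = 7 + 4726 = 4733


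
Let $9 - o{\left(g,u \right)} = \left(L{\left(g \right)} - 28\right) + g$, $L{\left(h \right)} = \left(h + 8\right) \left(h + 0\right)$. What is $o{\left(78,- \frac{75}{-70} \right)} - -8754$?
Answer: $2005$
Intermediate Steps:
$L{\left(h \right)} = h \left(8 + h\right)$ ($L{\left(h \right)} = \left(8 + h\right) h = h \left(8 + h\right)$)
$o{\left(g,u \right)} = 37 - g - g \left(8 + g\right)$ ($o{\left(g,u \right)} = 9 - \left(\left(g \left(8 + g\right) - 28\right) + g\right) = 9 - \left(\left(-28 + g \left(8 + g\right)\right) + g\right) = 9 - \left(-28 + g + g \left(8 + g\right)\right) = 37 - g - g \left(8 + g\right)$)
$o{\left(78,- \frac{75}{-70} \right)} - -8754 = \left(37 - 78 - 78 \left(8 + 78\right)\right) - -8754 = \left(37 - 78 - 78 \cdot 86\right) + 8754 = \left(37 - 78 - 6708\right) + 8754 = -6749 + 8754 = 2005$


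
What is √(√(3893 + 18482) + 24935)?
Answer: √(24935 + 5*√895) ≈ 158.38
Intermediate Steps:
√(√(3893 + 18482) + 24935) = √(√22375 + 24935) = √(5*√895 + 24935) = √(24935 + 5*√895)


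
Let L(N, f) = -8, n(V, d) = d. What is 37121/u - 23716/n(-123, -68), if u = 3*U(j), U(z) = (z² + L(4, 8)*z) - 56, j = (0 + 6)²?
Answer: 147599/408 ≈ 361.76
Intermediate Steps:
j = 36 (j = 6² = 36)
U(z) = -56 + z² - 8*z (U(z) = (z² - 8*z) - 56 = -56 + z² - 8*z)
u = 2856 (u = 3*(-56 + 36² - 8*36) = 3*(-56 + 1296 - 288) = 3*952 = 2856)
37121/u - 23716/n(-123, -68) = 37121/2856 - 23716/(-68) = 37121*(1/2856) - 23716*(-1/68) = 5303/408 + 5929/17 = 147599/408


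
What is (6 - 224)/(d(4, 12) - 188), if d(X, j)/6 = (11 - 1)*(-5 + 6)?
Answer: 109/64 ≈ 1.7031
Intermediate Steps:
d(X, j) = 60 (d(X, j) = 6*((11 - 1)*(-5 + 6)) = 6*(10*1) = 6*10 = 60)
(6 - 224)/(d(4, 12) - 188) = (6 - 224)/(60 - 188) = -218/(-128) = -218*(-1/128) = 109/64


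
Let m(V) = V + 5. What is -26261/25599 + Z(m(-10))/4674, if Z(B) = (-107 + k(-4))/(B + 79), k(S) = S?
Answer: -81854875/79766484 ≈ -1.0262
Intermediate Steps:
m(V) = 5 + V
Z(B) = -111/(79 + B) (Z(B) = (-107 - 4)/(B + 79) = -111/(79 + B))
-26261/25599 + Z(m(-10))/4674 = -26261/25599 - 111/(79 + (5 - 10))/4674 = -26261*1/25599 - 111/(79 - 5)*(1/4674) = -26261/25599 - 111/74*(1/4674) = -26261/25599 - 111*1/74*(1/4674) = -26261/25599 - 3/2*1/4674 = -26261/25599 - 1/3116 = -81854875/79766484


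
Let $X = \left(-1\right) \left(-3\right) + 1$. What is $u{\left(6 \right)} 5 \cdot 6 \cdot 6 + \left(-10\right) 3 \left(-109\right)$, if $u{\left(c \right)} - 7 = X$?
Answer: $5250$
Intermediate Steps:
$X = 4$ ($X = 3 + 1 = 4$)
$u{\left(c \right)} = 11$ ($u{\left(c \right)} = 7 + 4 = 11$)
$u{\left(6 \right)} 5 \cdot 6 \cdot 6 + \left(-10\right) 3 \left(-109\right) = 11 \cdot 5 \cdot 6 \cdot 6 + \left(-10\right) 3 \left(-109\right) = 11 \cdot 30 \cdot 6 - -3270 = 11 \cdot 180 + 3270 = 1980 + 3270 = 5250$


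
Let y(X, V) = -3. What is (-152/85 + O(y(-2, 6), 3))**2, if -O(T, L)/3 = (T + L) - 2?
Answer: 128164/7225 ≈ 17.739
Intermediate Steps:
O(T, L) = 6 - 3*L - 3*T (O(T, L) = -3*((T + L) - 2) = -3*((L + T) - 2) = -3*(-2 + L + T) = 6 - 3*L - 3*T)
(-152/85 + O(y(-2, 6), 3))**2 = (-152/85 + (6 - 3*3 - 3*(-3)))**2 = (-152*1/85 + (6 - 9 + 9))**2 = (-152/85 + 6)**2 = (358/85)**2 = 128164/7225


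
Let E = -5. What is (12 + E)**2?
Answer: 49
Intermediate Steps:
(12 + E)**2 = (12 - 5)**2 = 7**2 = 49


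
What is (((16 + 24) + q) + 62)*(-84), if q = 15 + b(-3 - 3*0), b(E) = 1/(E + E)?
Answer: -9814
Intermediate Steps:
b(E) = 1/(2*E)
q = 89/6 (q = 15 + 1/(2*(-3 - 3*0)) = 15 + 1/(2*(-3 + 0)) = 15 + (½)/(-3) = 15 + (½)*(-⅓) = 15 - ⅙ = 89/6 ≈ 14.833)
(((16 + 24) + q) + 62)*(-84) = (((16 + 24) + 89/6) + 62)*(-84) = ((40 + 89/6) + 62)*(-84) = (329/6 + 62)*(-84) = (701/6)*(-84) = -9814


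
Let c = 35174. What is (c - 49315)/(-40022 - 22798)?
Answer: 14141/62820 ≈ 0.22510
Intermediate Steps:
(c - 49315)/(-40022 - 22798) = (35174 - 49315)/(-40022 - 22798) = -14141/(-62820) = -14141*(-1/62820) = 14141/62820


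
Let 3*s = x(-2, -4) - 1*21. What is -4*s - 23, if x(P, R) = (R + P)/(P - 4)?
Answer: 11/3 ≈ 3.6667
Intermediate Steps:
x(P, R) = (P + R)/(-4 + P)
s = -20/3 (s = ((-2 - 4)/(-4 - 2) - 1*21)/3 = (-6/(-6) - 21)/3 = (-⅙*(-6) - 21)/3 = (1 - 21)/3 = (⅓)*(-20) = -20/3 ≈ -6.6667)
-4*s - 23 = -4*(-20/3) - 23 = 80/3 - 23 = 11/3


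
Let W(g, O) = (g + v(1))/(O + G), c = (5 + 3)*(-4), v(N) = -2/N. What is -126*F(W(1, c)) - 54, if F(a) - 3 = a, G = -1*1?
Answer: -4794/11 ≈ -435.82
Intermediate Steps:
c = -32 (c = 8*(-4) = -32)
G = -1
W(g, O) = (-2 + g)/(-1 + O) (W(g, O) = (g - 2/1)/(O - 1) = (g - 2*1)/(-1 + O) = (g - 2)/(-1 + O) = (-2 + g)/(-1 + O))
F(a) = 3 + a
-126*F(W(1, c)) - 54 = -126*(3 + (-2 + 1)/(-1 - 32)) - 54 = -126*(3 - 1/(-33)) - 54 = -126*(3 - 1/33*(-1)) - 54 = -126*(3 + 1/33) - 54 = -126*100/33 - 54 = -4200/11 - 54 = -4794/11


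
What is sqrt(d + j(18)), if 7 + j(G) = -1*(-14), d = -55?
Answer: 4*I*sqrt(3) ≈ 6.9282*I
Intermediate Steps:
j(G) = 7 (j(G) = -7 - 1*(-14) = -7 + 14 = 7)
sqrt(d + j(18)) = sqrt(-55 + 7) = sqrt(-48) = 4*I*sqrt(3)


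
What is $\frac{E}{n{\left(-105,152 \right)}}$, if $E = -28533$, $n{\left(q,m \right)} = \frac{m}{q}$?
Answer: $\frac{2995965}{152} \approx 19710.0$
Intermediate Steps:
$\frac{E}{n{\left(-105,152 \right)}} = - \frac{28533}{152 \frac{1}{-105}} = - \frac{28533}{152 \left(- \frac{1}{105}\right)} = - \frac{28533}{- \frac{152}{105}} = \left(-28533\right) \left(- \frac{105}{152}\right) = \frac{2995965}{152}$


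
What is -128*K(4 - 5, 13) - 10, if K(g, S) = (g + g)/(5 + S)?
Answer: 38/9 ≈ 4.2222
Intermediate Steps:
K(g, S) = 2*g/(5 + S) (K(g, S) = (2*g)/(5 + S) = 2*g/(5 + S))
-128*K(4 - 5, 13) - 10 = -256*(4 - 5)/(5 + 13) - 10 = -256*(-1)/18 - 10 = -128*(-⅑) - 10 = 128/9 - 10 = 38/9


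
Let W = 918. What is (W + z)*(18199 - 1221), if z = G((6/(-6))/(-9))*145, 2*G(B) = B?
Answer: 141503141/9 ≈ 1.5723e+7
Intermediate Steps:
G(B) = B/2
z = 145/18 (z = (((6/(-6))/(-9))/2)*145 = (((6*(-⅙))*(-⅑))/2)*145 = ((-1*(-⅑))/2)*145 = ((½)*(⅑))*145 = (1/18)*145 = 145/18 ≈ 8.0556)
(W + z)*(18199 - 1221) = (918 + 145/18)*(18199 - 1221) = (16669/18)*16978 = 141503141/9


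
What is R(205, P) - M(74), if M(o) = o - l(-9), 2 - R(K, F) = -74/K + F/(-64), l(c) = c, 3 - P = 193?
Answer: -548467/6560 ≈ -83.608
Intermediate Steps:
P = -190 (P = 3 - 1*193 = 3 - 193 = -190)
R(K, F) = 2 + 74/K + F/64 (R(K, F) = 2 - (-74/K + F/(-64)) = 2 - (-74/K + F*(-1/64)) = 2 - (-74/K - F/64) = 2 + (74/K + F/64) = 2 + 74/K + F/64)
M(o) = 9 + o (M(o) = o - 1*(-9) = o + 9 = 9 + o)
R(205, P) - M(74) = (2 + 74/205 + (1/64)*(-190)) - (9 + 74) = (2 + 74*(1/205) - 95/32) - 1*83 = (2 + 74/205 - 95/32) - 83 = -3987/6560 - 83 = -548467/6560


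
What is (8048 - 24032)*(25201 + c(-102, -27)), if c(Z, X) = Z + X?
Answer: -400750848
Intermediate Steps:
c(Z, X) = X + Z
(8048 - 24032)*(25201 + c(-102, -27)) = (8048 - 24032)*(25201 + (-27 - 102)) = -15984*(25201 - 129) = -15984*25072 = -400750848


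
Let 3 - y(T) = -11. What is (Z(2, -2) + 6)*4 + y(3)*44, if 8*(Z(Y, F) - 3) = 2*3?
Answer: 655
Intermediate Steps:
Z(Y, F) = 15/4 (Z(Y, F) = 3 + (2*3)/8 = 3 + (⅛)*6 = 3 + ¾ = 15/4)
y(T) = 14 (y(T) = 3 - 1*(-11) = 3 + 11 = 14)
(Z(2, -2) + 6)*4 + y(3)*44 = (15/4 + 6)*4 + 14*44 = (39/4)*4 + 616 = 39 + 616 = 655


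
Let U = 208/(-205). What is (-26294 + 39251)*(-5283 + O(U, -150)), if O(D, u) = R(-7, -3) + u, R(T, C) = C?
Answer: -70434252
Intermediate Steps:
U = -208/205 (U = 208*(-1/205) = -208/205 ≈ -1.0146)
O(D, u) = -3 + u
(-26294 + 39251)*(-5283 + O(U, -150)) = (-26294 + 39251)*(-5283 + (-3 - 150)) = 12957*(-5283 - 153) = 12957*(-5436) = -70434252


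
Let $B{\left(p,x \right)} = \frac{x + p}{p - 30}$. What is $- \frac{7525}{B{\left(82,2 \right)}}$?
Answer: $- \frac{13975}{3} \approx -4658.3$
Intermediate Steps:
$B{\left(p,x \right)} = \frac{p + x}{-30 + p}$
$- \frac{7525}{B{\left(82,2 \right)}} = - \frac{7525}{\frac{1}{-30 + 82} \left(82 + 2\right)} = - \frac{7525}{\frac{1}{52} \cdot 84} = - \frac{7525}{\frac{21}{13}} = \left(-7525\right) \frac{13}{21} = - \frac{13975}{3}$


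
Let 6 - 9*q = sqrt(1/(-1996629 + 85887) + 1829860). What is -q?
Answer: -2/3 + sqrt(6680699901831530298)/17196678 ≈ 149.64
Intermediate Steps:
q = 2/3 - sqrt(6680699901831530298)/17196678 (q = 2/3 - sqrt(1/(-1996629 + 85887) + 1829860)/9 = 2/3 - sqrt(1/(-1910742) + 1829860)/9 = 2/3 - sqrt(-1/1910742 + 1829860)/9 = 2/3 - sqrt(6680699901831530298)/17196678 ≈ -149.64)
-q = -(2/3 - sqrt(6680699901831530298)/17196678) = -2/3 + sqrt(6680699901831530298)/17196678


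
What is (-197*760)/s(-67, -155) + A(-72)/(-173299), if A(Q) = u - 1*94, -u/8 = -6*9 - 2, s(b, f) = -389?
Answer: 25946188574/67413311 ≈ 384.88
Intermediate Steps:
u = 448 (u = -8*(-6*9 - 2) = -8*(-54 - 2) = -8*(-56) = 448)
A(Q) = 354 (A(Q) = 448 - 1*94 = 448 - 94 = 354)
(-197*760)/s(-67, -155) + A(-72)/(-173299) = -197*760/(-389) + 354/(-173299) = -149720*(-1/389) + 354*(-1/173299) = 149720/389 - 354/173299 = 25946188574/67413311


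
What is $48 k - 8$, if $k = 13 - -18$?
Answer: $1480$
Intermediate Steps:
$k = 31$ ($k = 13 + 18 = 31$)
$48 k - 8 = 48 \cdot 31 - 8 = 1488 - 8 = 1480$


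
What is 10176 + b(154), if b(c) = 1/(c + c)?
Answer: 3134209/308 ≈ 10176.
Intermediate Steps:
b(c) = 1/(2*c)
10176 + b(154) = 10176 + (½)/154 = 10176 + (½)*(1/154) = 10176 + 1/308 = 3134209/308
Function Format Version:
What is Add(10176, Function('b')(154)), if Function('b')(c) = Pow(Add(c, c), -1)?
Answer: Rational(3134209, 308) ≈ 10176.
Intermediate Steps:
Function('b')(c) = Mul(Rational(1, 2), Pow(c, -1)) (Function('b')(c) = Pow(Mul(2, c), -1) = Mul(Rational(1, 2), Pow(c, -1)))
Add(10176, Function('b')(154)) = Add(10176, Mul(Rational(1, 2), Pow(154, -1))) = Add(10176, Mul(Rational(1, 2), Rational(1, 154))) = Add(10176, Rational(1, 308)) = Rational(3134209, 308)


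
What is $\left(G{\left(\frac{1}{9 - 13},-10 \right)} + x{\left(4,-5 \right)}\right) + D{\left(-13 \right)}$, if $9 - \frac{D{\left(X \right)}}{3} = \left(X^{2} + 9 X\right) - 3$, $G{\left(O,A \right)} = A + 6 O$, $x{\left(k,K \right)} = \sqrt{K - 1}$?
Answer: $- \frac{263}{2} + i \sqrt{6} \approx -131.5 + 2.4495 i$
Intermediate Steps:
$x{\left(k,K \right)} = \sqrt{-1 + K}$
$D{\left(X \right)} = 36 - 27 X - 3 X^{2}$ ($D{\left(X \right)} = 27 - 3 \left(\left(X^{2} + 9 X\right) - 3\right) = 27 - 3 \left(-3 + X^{2} + 9 X\right) = 27 - \left(-9 + 3 X^{2} + 27 X\right) = 36 - 27 X - 3 X^{2}$)
$\left(G{\left(\frac{1}{9 - 13},-10 \right)} + x{\left(4,-5 \right)}\right) + D{\left(-13 \right)} = \left(\left(-10 + \frac{6}{9 - 13}\right) + \sqrt{-1 - 5}\right) - \left(-387 + 507\right) = \left(\left(-10 + \frac{6}{-4}\right) + \sqrt{-6}\right) + \left(36 + 351 - 507\right) = \left(\left(-10 + 6 \left(- \frac{1}{4}\right)\right) + i \sqrt{6}\right) + \left(36 + 351 - 507\right) = \left(\left(-10 - \frac{3}{2}\right) + i \sqrt{6}\right) - 120 = \left(- \frac{23}{2} + i \sqrt{6}\right) - 120 = - \frac{263}{2} + i \sqrt{6}$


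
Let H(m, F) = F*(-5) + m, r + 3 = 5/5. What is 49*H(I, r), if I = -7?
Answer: 147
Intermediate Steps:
r = -2 (r = -3 + 5/5 = -3 + 5*(⅕) = -3 + 1 = -2)
H(m, F) = m - 5*F (H(m, F) = -5*F + m = m - 5*F)
49*H(I, r) = 49*(-7 - 5*(-2)) = 49*(-7 + 10) = 49*3 = 147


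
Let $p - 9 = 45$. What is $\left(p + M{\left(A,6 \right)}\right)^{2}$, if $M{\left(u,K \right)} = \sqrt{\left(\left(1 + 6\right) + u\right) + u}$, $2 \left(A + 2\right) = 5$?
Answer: $2924 + 216 \sqrt{2} \approx 3229.5$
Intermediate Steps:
$A = \frac{1}{2}$ ($A = -2 + \frac{1}{2} \cdot 5 = -2 + \frac{5}{2} = \frac{1}{2} \approx 0.5$)
$p = 54$ ($p = 9 + 45 = 54$)
$M{\left(u,K \right)} = \sqrt{7 + 2 u}$ ($M{\left(u,K \right)} = \sqrt{\left(7 + u\right) + u} = \sqrt{7 + 2 u}$)
$\left(p + M{\left(A,6 \right)}\right)^{2} = \left(54 + \sqrt{7 + 2 \cdot \frac{1}{2}}\right)^{2} = \left(54 + \sqrt{7 + 1}\right)^{2} = \left(54 + \sqrt{8}\right)^{2} = \left(54 + 2 \sqrt{2}\right)^{2}$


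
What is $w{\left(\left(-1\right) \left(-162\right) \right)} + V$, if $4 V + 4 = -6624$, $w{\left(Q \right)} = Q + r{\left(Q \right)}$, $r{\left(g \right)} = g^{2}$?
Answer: $24749$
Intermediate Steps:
$w{\left(Q \right)} = Q + Q^{2}$
$V = -1657$ ($V = -1 + \frac{1}{4} \left(-6624\right) = -1 - 1656 = -1657$)
$w{\left(\left(-1\right) \left(-162\right) \right)} + V = \left(-1\right) \left(-162\right) \left(1 - -162\right) - 1657 = 162 \left(1 + 162\right) - 1657 = 162 \cdot 163 - 1657 = 26406 - 1657 = 24749$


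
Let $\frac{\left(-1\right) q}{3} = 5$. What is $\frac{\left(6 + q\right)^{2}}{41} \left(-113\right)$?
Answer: $- \frac{9153}{41} \approx -223.24$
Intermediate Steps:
$q = -15$ ($q = \left(-3\right) 5 = -15$)
$\frac{\left(6 + q\right)^{2}}{41} \left(-113\right) = \frac{\left(6 - 15\right)^{2}}{41} \left(-113\right) = \left(-9\right)^{2} \cdot \frac{1}{41} \left(-113\right) = 81 \cdot \frac{1}{41} \left(-113\right) = \frac{81}{41} \left(-113\right) = - \frac{9153}{41}$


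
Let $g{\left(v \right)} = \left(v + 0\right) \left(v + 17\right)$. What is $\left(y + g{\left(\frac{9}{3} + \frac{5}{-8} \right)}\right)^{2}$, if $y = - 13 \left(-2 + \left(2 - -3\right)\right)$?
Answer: $\frac{201601}{4096} \approx 49.219$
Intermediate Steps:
$g{\left(v \right)} = v \left(17 + v\right)$
$y = -39$ ($y = - 13 \left(-2 + \left(2 + 3\right)\right) = - 13 \left(-2 + 5\right) = \left(-13\right) 3 = -39$)
$\left(y + g{\left(\frac{9}{3} + \frac{5}{-8} \right)}\right)^{2} = \left(-39 + \left(\frac{9}{3} + \frac{5}{-8}\right) \left(17 + \left(\frac{9}{3} + \frac{5}{-8}\right)\right)\right)^{2} = \left(-39 + \left(9 \cdot \frac{1}{3} + 5 \left(- \frac{1}{8}\right)\right) \left(17 + \left(9 \cdot \frac{1}{3} + 5 \left(- \frac{1}{8}\right)\right)\right)\right)^{2} = \left(-39 + \left(3 - \frac{5}{8}\right) \left(17 + \left(3 - \frac{5}{8}\right)\right)\right)^{2} = \left(-39 + \frac{19 \left(17 + \frac{19}{8}\right)}{8}\right)^{2} = \left(-39 + \frac{19}{8} \cdot \frac{155}{8}\right)^{2} = \left(-39 + \frac{2945}{64}\right)^{2} = \left(\frac{449}{64}\right)^{2} = \frac{201601}{4096}$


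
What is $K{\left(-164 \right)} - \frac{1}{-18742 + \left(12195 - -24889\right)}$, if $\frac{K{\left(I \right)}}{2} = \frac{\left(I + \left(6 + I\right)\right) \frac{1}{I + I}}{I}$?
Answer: $- \frac{1483255}{123331608} \approx -0.012027$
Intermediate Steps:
$K{\left(I \right)} = \frac{6 + 2 I}{I^{2}}$ ($K{\left(I \right)} = 2 \frac{\left(I + \left(6 + I\right)\right) \frac{1}{I + I}}{I} = 2 \frac{\left(6 + 2 I\right) \frac{1}{2 I}}{I} = 2 \frac{\frac{1}{2} \frac{1}{I} \left(6 + 2 I\right)}{I} = 2 \frac{6 + 2 I}{2 I^{2}} = \frac{6 + 2 I}{I^{2}}$)
$K{\left(-164 \right)} - \frac{1}{-18742 + \left(12195 - -24889\right)} = \frac{2 \left(3 - 164\right)}{26896} - \frac{1}{-18742 + \left(12195 - -24889\right)} = 2 \cdot \frac{1}{26896} \left(-161\right) - \frac{1}{-18742 + \left(12195 + 24889\right)} = - \frac{161}{13448} - \frac{1}{-18742 + 37084} = - \frac{161}{13448} - \frac{1}{18342} = - \frac{1483255}{123331608}$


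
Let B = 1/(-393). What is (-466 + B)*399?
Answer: -24357487/131 ≈ -1.8594e+5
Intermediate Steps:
B = -1/393 ≈ -0.0025445
(-466 + B)*399 = (-466 - 1/393)*399 = -183139/393*399 = -24357487/131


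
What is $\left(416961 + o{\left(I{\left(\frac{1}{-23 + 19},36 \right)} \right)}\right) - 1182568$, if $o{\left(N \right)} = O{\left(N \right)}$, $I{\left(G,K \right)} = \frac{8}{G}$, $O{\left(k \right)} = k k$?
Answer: $-764583$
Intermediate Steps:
$O{\left(k \right)} = k^{2}$
$o{\left(N \right)} = N^{2}$
$\left(416961 + o{\left(I{\left(\frac{1}{-23 + 19},36 \right)} \right)}\right) - 1182568 = \left(416961 + \left(\frac{8}{\frac{1}{-23 + 19}}\right)^{2}\right) - 1182568 = \left(416961 + \left(\frac{8}{\frac{1}{-4}}\right)^{2}\right) - 1182568 = \left(416961 + \left(\frac{8}{- \frac{1}{4}}\right)^{2}\right) - 1182568 = \left(416961 + \left(8 \left(-4\right)\right)^{2}\right) - 1182568 = \left(416961 + \left(-32\right)^{2}\right) - 1182568 = \left(416961 + 1024\right) - 1182568 = 417985 - 1182568 = -764583$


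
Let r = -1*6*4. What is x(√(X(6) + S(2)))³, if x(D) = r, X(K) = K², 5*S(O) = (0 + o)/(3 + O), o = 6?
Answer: -13824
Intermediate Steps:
S(O) = 6/(5*(3 + O)) (S(O) = ((0 + 6)/(3 + O))/5 = (6/(3 + O))/5 = 6/(5*(3 + O)))
r = -24 (r = -6*4 = -24)
x(D) = -24
x(√(X(6) + S(2)))³ = (-24)³ = -13824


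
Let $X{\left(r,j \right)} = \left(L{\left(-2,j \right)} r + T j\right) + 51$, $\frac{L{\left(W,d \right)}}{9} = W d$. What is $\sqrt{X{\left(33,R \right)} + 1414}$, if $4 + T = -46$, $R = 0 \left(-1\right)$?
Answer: $\sqrt{1465} \approx 38.275$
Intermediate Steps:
$R = 0$
$T = -50$ ($T = -4 - 46 = -50$)
$L{\left(W,d \right)} = 9 W d$
$X{\left(r,j \right)} = 51 - 50 j - 18 j r$ ($X{\left(r,j \right)} = \left(9 \left(-2\right) j r - 50 j\right) + 51 = \left(- 18 j r - 50 j\right) + 51 = \left(- 50 j - 18 j r\right) + 51 = 51 - 50 j - 18 j r$)
$\sqrt{X{\left(33,R \right)} + 1414} = \sqrt{\left(51 - 0 - 0 \cdot 33\right) + 1414} = \sqrt{\left(51 + 0 + 0\right) + 1414} = \sqrt{51 + 1414} = \sqrt{1465}$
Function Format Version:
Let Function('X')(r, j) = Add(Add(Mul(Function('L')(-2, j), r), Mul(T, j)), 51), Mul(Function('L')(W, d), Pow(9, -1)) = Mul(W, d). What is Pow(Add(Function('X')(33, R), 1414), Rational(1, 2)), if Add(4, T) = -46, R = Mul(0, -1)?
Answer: Pow(1465, Rational(1, 2)) ≈ 38.275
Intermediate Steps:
R = 0
T = -50 (T = Add(-4, -46) = -50)
Function('L')(W, d) = Mul(9, W, d) (Function('L')(W, d) = Mul(9, Mul(W, d)) = Mul(9, W, d))
Function('X')(r, j) = Add(51, Mul(-50, j), Mul(-18, j, r)) (Function('X')(r, j) = Add(Add(Mul(Mul(9, -2, j), r), Mul(-50, j)), 51) = Add(Add(Mul(Mul(-18, j), r), Mul(-50, j)), 51) = Add(Add(Mul(-18, j, r), Mul(-50, j)), 51) = Add(Add(Mul(-50, j), Mul(-18, j, r)), 51) = Add(51, Mul(-50, j), Mul(-18, j, r)))
Pow(Add(Function('X')(33, R), 1414), Rational(1, 2)) = Pow(Add(Add(51, Mul(-50, 0), Mul(-18, 0, 33)), 1414), Rational(1, 2)) = Pow(Add(Add(51, 0, 0), 1414), Rational(1, 2)) = Pow(Add(51, 1414), Rational(1, 2)) = Pow(1465, Rational(1, 2))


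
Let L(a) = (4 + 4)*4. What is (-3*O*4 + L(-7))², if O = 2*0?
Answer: 1024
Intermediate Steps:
L(a) = 32 (L(a) = 8*4 = 32)
O = 0
(-3*O*4 + L(-7))² = (-3*0*4 + 32)² = (0*4 + 32)² = (0 + 32)² = 32² = 1024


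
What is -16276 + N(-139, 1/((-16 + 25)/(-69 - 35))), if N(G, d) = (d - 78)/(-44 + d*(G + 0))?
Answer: -114420683/7030 ≈ -16276.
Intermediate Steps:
N(G, d) = (-78 + d)/(-44 + G*d) (N(G, d) = (-78 + d)/(-44 + d*G) = (-78 + d)/(-44 + G*d))
-16276 + N(-139, 1/((-16 + 25)/(-69 - 35))) = -16276 + (-78 + 1/((-16 + 25)/(-69 - 35)))/(-44 - 139*(-69 - 35)/(-16 + 25)) = -16276 + (-78 + 1/(9/(-104)))/(-44 - 139/(9/(-104))) = -16276 + (-78 + 1/(9*(-1/104)))/(-44 - 139/(9*(-1/104))) = -16276 + (-78 + 1/(-9/104))/(-44 - 139/(-9/104)) = -16276 + (-78 - 104/9)/(-44 - 139*(-104/9)) = -16276 - 806/9/(-44 + 14456/9) = -16276 - 806/9/(14060/9) = -16276 + (9/14060)*(-806/9) = -16276 - 403/7030 = -114420683/7030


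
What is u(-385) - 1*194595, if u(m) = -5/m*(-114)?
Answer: -14983929/77 ≈ -1.9460e+5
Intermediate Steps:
u(m) = 570/m
u(-385) - 1*194595 = 570/(-385) - 1*194595 = 570*(-1/385) - 194595 = -114/77 - 194595 = -14983929/77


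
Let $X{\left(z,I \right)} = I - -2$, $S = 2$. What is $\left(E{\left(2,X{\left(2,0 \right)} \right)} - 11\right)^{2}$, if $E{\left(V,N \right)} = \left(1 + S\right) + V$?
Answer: $36$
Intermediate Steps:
$X{\left(z,I \right)} = 2 + I$ ($X{\left(z,I \right)} = I + 2 = 2 + I$)
$E{\left(V,N \right)} = 3 + V$ ($E{\left(V,N \right)} = \left(1 + 2\right) + V = 3 + V$)
$\left(E{\left(2,X{\left(2,0 \right)} \right)} - 11\right)^{2} = \left(\left(3 + 2\right) - 11\right)^{2} = \left(5 - 11\right)^{2} = \left(-6\right)^{2} = 36$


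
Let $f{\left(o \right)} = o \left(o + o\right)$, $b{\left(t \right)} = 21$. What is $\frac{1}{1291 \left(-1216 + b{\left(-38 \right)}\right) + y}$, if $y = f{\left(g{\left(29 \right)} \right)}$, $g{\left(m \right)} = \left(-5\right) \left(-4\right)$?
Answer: $- \frac{1}{1541945} \approx -6.4853 \cdot 10^{-7}$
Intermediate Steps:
$g{\left(m \right)} = 20$
$f{\left(o \right)} = 2 o^{2}$ ($f{\left(o \right)} = o 2 o = 2 o^{2}$)
$y = 800$ ($y = 2 \cdot 20^{2} = 2 \cdot 400 = 800$)
$\frac{1}{1291 \left(-1216 + b{\left(-38 \right)}\right) + y} = \frac{1}{1291 \left(-1216 + 21\right) + 800} = \frac{1}{1291 \left(-1195\right) + 800} = \frac{1}{-1542745 + 800} = \frac{1}{-1541945} = - \frac{1}{1541945}$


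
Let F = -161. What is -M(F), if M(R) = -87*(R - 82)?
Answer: -21141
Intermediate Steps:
M(R) = 7134 - 87*R (M(R) = -87*(-82 + R) = 7134 - 87*R)
-M(F) = -(7134 - 87*(-161)) = -(7134 + 14007) = -1*21141 = -21141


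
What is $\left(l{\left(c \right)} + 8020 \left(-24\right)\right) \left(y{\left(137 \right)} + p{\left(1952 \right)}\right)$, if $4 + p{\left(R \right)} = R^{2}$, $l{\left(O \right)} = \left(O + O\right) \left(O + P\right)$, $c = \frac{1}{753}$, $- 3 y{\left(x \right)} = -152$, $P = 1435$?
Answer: $- \frac{1247536218496670816}{1701027} \approx -7.334 \cdot 10^{11}$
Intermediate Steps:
$y{\left(x \right)} = \frac{152}{3}$ ($y{\left(x \right)} = \left(- \frac{1}{3}\right) \left(-152\right) = \frac{152}{3}$)
$c = \frac{1}{753} \approx 0.001328$
$l{\left(O \right)} = 2 O \left(1435 + O\right)$ ($l{\left(O \right)} = \left(O + O\right) \left(O + 1435\right) = 2 O \left(1435 + O\right)$)
$p{\left(R \right)} = -4 + R^{2}$
$\left(l{\left(c \right)} + 8020 \left(-24\right)\right) \left(y{\left(137 \right)} + p{\left(1952 \right)}\right) = \left(2 \cdot \frac{1}{753} \left(1435 + \frac{1}{753}\right) + 8020 \left(-24\right)\right) \left(\frac{152}{3} - \left(4 - 1952^{2}\right)\right) = \left(2 \cdot \frac{1}{753} \cdot \frac{1080556}{753} - 192480\right) \left(\frac{152}{3} + \left(-4 + 3810304\right)\right) = \left(\frac{2161112}{567009} - 192480\right) \left(\frac{152}{3} + 3810300\right) = \left(- \frac{109135731208}{567009}\right) \frac{11431052}{3} = - \frac{1247536218496670816}{1701027}$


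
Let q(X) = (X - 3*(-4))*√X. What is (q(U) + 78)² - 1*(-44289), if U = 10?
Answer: 55213 + 3432*√10 ≈ 66066.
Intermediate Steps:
q(X) = √X*(12 + X) (q(X) = (X + 12)*√X = (12 + X)*√X = √X*(12 + X))
(q(U) + 78)² - 1*(-44289) = (√10*(12 + 10) + 78)² - 1*(-44289) = (√10*22 + 78)² + 44289 = (22*√10 + 78)² + 44289 = (78 + 22*√10)² + 44289 = 44289 + (78 + 22*√10)²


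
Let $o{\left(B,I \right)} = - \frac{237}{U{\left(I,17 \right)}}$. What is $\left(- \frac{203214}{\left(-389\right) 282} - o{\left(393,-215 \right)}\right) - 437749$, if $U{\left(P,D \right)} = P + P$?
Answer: $- \frac{3441436705211}{7861690} \approx -4.3775 \cdot 10^{5}$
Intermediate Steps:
$U{\left(P,D \right)} = 2 P$
$o{\left(B,I \right)} = - \frac{237}{2 I}$
$\left(- \frac{203214}{\left(-389\right) 282} - o{\left(393,-215 \right)}\right) - 437749 = \left(- \frac{203214}{\left(-389\right) 282} - - \frac{237}{2 \left(-215\right)}\right) - 437749 = \left(- \frac{203214}{-109698} - \left(- \frac{237}{2}\right) \left(- \frac{1}{215}\right)\right) - 437749 = \left(\left(-203214\right) \left(- \frac{1}{109698}\right) - \frac{237}{430}\right) - 437749 = \left(\frac{33869}{18283} - \frac{237}{430}\right) - 437749 = \frac{10230599}{7861690} - 437749 = - \frac{3441436705211}{7861690}$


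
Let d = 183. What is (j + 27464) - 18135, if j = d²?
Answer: 42818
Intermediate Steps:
j = 33489 (j = 183² = 33489)
(j + 27464) - 18135 = (33489 + 27464) - 18135 = 60953 - 18135 = 42818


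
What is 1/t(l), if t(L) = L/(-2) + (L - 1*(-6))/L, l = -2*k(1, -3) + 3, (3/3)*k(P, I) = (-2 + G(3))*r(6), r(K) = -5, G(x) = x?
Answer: -26/131 ≈ -0.19847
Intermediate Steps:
k(P, I) = -5 (k(P, I) = (-2 + 3)*(-5) = 1*(-5) = -5)
l = 13 (l = -2*(-5) + 3 = 10 + 3 = 13)
t(L) = -L/2 + (6 + L)/L (t(L) = L*(-½) + (L + 6)/L = -L/2 + (6 + L)/L)
1/t(l) = 1/(1 + 6/13 - ½*13) = 1/(1 + 6*(1/13) - 13/2) = 1/(1 + 6/13 - 13/2) = 1/(-131/26) = -26/131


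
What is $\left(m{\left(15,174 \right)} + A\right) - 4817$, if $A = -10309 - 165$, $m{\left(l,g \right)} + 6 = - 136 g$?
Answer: $-38961$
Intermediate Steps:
$m{\left(l,g \right)} = -6 - 136 g$
$A = -10474$
$\left(m{\left(15,174 \right)} + A\right) - 4817 = \left(\left(-6 - 23664\right) - 10474\right) - 4817 = \left(-23670 - 10474\right) - 4817 = -34144 - 4817 = -38961$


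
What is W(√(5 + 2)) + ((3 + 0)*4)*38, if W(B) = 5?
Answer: 461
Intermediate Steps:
W(√(5 + 2)) + ((3 + 0)*4)*38 = 5 + ((3 + 0)*4)*38 = 5 + (3*4)*38 = 5 + 12*38 = 5 + 456 = 461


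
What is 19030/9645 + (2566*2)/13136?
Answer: 14973811/6334836 ≈ 2.3637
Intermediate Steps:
19030/9645 + (2566*2)/13136 = 19030*(1/9645) + 5132*(1/13136) = 3806/1929 + 1283/3284 = 14973811/6334836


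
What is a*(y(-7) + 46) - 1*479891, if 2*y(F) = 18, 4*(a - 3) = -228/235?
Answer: -22547749/47 ≈ -4.7974e+5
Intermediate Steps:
a = 648/235 (a = 3 + (-228/235)/4 = 3 + (-228*1/235)/4 = 3 + (1/4)*(-228/235) = 3 - 57/235 = 648/235 ≈ 2.7574)
y(F) = 9 (y(F) = (1/2)*18 = 9)
a*(y(-7) + 46) - 1*479891 = 648*(9 + 46)/235 - 1*479891 = (648/235)*55 - 479891 = 7128/47 - 479891 = -22547749/47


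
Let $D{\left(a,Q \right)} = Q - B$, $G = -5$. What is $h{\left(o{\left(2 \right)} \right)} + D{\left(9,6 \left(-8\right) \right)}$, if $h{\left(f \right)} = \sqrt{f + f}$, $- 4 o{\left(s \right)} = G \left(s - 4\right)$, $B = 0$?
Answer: $-48 + i \sqrt{5} \approx -48.0 + 2.2361 i$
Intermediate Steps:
$o{\left(s \right)} = -5 + \frac{5 s}{4}$ ($o{\left(s \right)} = - \frac{\left(-5\right) \left(s - 4\right)}{4} = - \frac{\left(-5\right) \left(-4 + s\right)}{4} = - \frac{20 - 5 s}{4} = -5 + \frac{5 s}{4}$)
$D{\left(a,Q \right)} = Q$ ($D{\left(a,Q \right)} = Q - 0 = Q + 0 = Q$)
$h{\left(f \right)} = \sqrt{2} \sqrt{f}$ ($h{\left(f \right)} = \sqrt{2 f} = \sqrt{2} \sqrt{f}$)
$h{\left(o{\left(2 \right)} \right)} + D{\left(9,6 \left(-8\right) \right)} = \sqrt{2} \sqrt{-5 + \frac{5}{4} \cdot 2} + 6 \left(-8\right) = \sqrt{2} \sqrt{-5 + \frac{5}{2}} - 48 = \sqrt{2} \sqrt{- \frac{5}{2}} - 48 = \sqrt{2} \frac{i \sqrt{10}}{2} - 48 = i \sqrt{5} - 48 = -48 + i \sqrt{5}$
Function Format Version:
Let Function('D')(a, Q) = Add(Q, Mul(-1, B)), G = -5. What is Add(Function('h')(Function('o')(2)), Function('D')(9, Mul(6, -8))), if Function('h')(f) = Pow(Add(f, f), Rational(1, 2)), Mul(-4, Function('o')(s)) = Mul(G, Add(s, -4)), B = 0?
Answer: Add(-48, Mul(I, Pow(5, Rational(1, 2)))) ≈ Add(-48.000, Mul(2.2361, I))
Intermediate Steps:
Function('o')(s) = Add(-5, Mul(Rational(5, 4), s)) (Function('o')(s) = Mul(Rational(-1, 4), Mul(-5, Add(s, -4))) = Mul(Rational(-1, 4), Mul(-5, Add(-4, s))) = Mul(Rational(-1, 4), Add(20, Mul(-5, s))) = Add(-5, Mul(Rational(5, 4), s)))
Function('D')(a, Q) = Q (Function('D')(a, Q) = Add(Q, Mul(-1, 0)) = Add(Q, 0) = Q)
Function('h')(f) = Mul(Pow(2, Rational(1, 2)), Pow(f, Rational(1, 2))) (Function('h')(f) = Pow(Mul(2, f), Rational(1, 2)) = Mul(Pow(2, Rational(1, 2)), Pow(f, Rational(1, 2))))
Add(Function('h')(Function('o')(2)), Function('D')(9, Mul(6, -8))) = Add(Mul(Pow(2, Rational(1, 2)), Pow(Add(-5, Mul(Rational(5, 4), 2)), Rational(1, 2))), Mul(6, -8)) = Add(Mul(Pow(2, Rational(1, 2)), Pow(Add(-5, Rational(5, 2)), Rational(1, 2))), -48) = Add(Mul(Pow(2, Rational(1, 2)), Pow(Rational(-5, 2), Rational(1, 2))), -48) = Add(Mul(Pow(2, Rational(1, 2)), Mul(Rational(1, 2), I, Pow(10, Rational(1, 2)))), -48) = Add(Mul(I, Pow(5, Rational(1, 2))), -48) = Add(-48, Mul(I, Pow(5, Rational(1, 2))))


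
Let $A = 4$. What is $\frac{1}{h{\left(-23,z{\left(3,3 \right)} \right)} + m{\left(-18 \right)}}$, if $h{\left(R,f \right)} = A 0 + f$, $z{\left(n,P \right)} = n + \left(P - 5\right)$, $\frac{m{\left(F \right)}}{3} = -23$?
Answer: $- \frac{1}{68} \approx -0.014706$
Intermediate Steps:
$m{\left(F \right)} = -69$ ($m{\left(F \right)} = 3 \left(-23\right) = -69$)
$z{\left(n,P \right)} = -5 + P + n$ ($z{\left(n,P \right)} = n + \left(P - 5\right) = n + \left(-5 + P\right) = -5 + P + n$)
$h{\left(R,f \right)} = f$ ($h{\left(R,f \right)} = 4 \cdot 0 + f = 0 + f = f$)
$\frac{1}{h{\left(-23,z{\left(3,3 \right)} \right)} + m{\left(-18 \right)}} = \frac{1}{\left(-5 + 3 + 3\right) - 69} = \frac{1}{1 - 69} = \frac{1}{-68} = - \frac{1}{68}$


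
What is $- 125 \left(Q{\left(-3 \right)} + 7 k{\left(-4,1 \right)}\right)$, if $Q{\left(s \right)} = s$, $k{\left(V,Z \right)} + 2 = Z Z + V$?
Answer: $4750$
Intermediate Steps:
$k{\left(V,Z \right)} = -2 + V + Z^{2}$ ($k{\left(V,Z \right)} = -2 + \left(Z Z + V\right) = -2 + \left(Z^{2} + V\right) = -2 + \left(V + Z^{2}\right) = -2 + V + Z^{2}$)
$- 125 \left(Q{\left(-3 \right)} + 7 k{\left(-4,1 \right)}\right) = - 125 \left(-3 + 7 \left(-2 - 4 + 1^{2}\right)\right) = - 125 \left(-3 + 7 \left(-2 - 4 + 1\right)\right) = - 125 \left(-3 + 7 \left(-5\right)\right) = - 125 \left(-3 - 35\right) = \left(-125\right) \left(-38\right) = 4750$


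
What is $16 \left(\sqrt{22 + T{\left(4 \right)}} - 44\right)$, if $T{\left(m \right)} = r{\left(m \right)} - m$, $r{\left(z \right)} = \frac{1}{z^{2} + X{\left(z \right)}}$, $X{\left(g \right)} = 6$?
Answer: $-704 + \frac{8 \sqrt{8734}}{11} \approx -636.03$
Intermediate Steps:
$r{\left(z \right)} = \frac{1}{6 + z^{2}}$ ($r{\left(z \right)} = \frac{1}{z^{2} + 6} = \frac{1}{6 + z^{2}}$)
$T{\left(m \right)} = \frac{1}{6 + m^{2}} - m$
$16 \left(\sqrt{22 + T{\left(4 \right)}} - 44\right) = 16 \left(\sqrt{22 + \left(\frac{1}{6 + 4^{2}} - 4\right)} - 44\right) = 16 \left(\sqrt{22 - \left(4 - \frac{1}{6 + 16}\right)} - 44\right) = 16 \left(\sqrt{22 - \left(4 - \frac{1}{22}\right)} - 44\right) = 16 \left(\sqrt{22 + \left(\frac{1}{22} - 4\right)} - 44\right) = 16 \left(\sqrt{22 - \frac{87}{22}} - 44\right) = 16 \left(\sqrt{\frac{397}{22}} - 44\right) = 16 \left(\frac{\sqrt{8734}}{22} - 44\right) = 16 \left(-44 + \frac{\sqrt{8734}}{22}\right) = -704 + \frac{8 \sqrt{8734}}{11}$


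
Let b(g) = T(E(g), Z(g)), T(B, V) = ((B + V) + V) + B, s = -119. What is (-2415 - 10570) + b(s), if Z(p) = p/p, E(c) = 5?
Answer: -12973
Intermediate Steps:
Z(p) = 1
T(B, V) = 2*B + 2*V (T(B, V) = (B + 2*V) + B = 2*B + 2*V)
b(g) = 12 (b(g) = 2*5 + 2*1 = 10 + 2 = 12)
(-2415 - 10570) + b(s) = (-2415 - 10570) + 12 = -12985 + 12 = -12973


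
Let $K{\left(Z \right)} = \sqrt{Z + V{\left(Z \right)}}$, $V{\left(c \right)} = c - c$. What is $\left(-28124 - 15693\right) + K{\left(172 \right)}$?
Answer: $-43817 + 2 \sqrt{43} \approx -43804.0$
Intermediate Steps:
$V{\left(c \right)} = 0$
$K{\left(Z \right)} = \sqrt{Z}$ ($K{\left(Z \right)} = \sqrt{Z + 0} = \sqrt{Z}$)
$\left(-28124 - 15693\right) + K{\left(172 \right)} = \left(-28124 - 15693\right) + \sqrt{172} = -43817 + 2 \sqrt{43}$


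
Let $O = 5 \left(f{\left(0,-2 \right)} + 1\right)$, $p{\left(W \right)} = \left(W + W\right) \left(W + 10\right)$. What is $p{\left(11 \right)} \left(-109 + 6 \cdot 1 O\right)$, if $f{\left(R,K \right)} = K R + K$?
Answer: $-64218$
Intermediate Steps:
$p{\left(W \right)} = 2 W \left(10 + W\right)$
$f{\left(R,K \right)} = K + K R$
$O = -5$ ($O = 5 \left(- 2 \left(1 + 0\right) + 1\right) = 5 \left(\left(-2\right) 1 + 1\right) = 5 \left(-2 + 1\right) = 5 \left(-1\right) = -5$)
$p{\left(11 \right)} \left(-109 + 6 \cdot 1 O\right) = 2 \cdot 11 \left(10 + 11\right) \left(-109 + 6 \cdot 1 \left(-5\right)\right) = 2 \cdot 11 \cdot 21 \left(-109 + 6 \left(-5\right)\right) = 462 \left(-109 - 30\right) = 462 \left(-139\right) = -64218$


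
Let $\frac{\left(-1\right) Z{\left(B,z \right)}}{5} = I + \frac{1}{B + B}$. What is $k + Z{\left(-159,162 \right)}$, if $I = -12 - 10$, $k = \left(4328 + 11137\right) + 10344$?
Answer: $\frac{8242247}{318} \approx 25919.0$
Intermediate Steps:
$k = 25809$ ($k = 15465 + 10344 = 25809$)
$I = -22$
$Z{\left(B,z \right)} = 110 - \frac{5}{2 B}$ ($Z{\left(B,z \right)} = - 5 \left(-22 + \frac{1}{B + B}\right) = - 5 \left(-22 + \frac{1}{2 B}\right) = 110 - \frac{5}{2 B}$)
$k + Z{\left(-159,162 \right)} = 25809 + \left(110 - \frac{5}{2 \left(-159\right)}\right) = 25809 + \left(110 - - \frac{5}{318}\right) = 25809 + \left(110 + \frac{5}{318}\right) = 25809 + \frac{34985}{318} = \frac{8242247}{318}$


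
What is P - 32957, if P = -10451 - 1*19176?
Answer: -62584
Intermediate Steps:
P = -29627 (P = -10451 - 19176 = -29627)
P - 32957 = -29627 - 32957 = -62584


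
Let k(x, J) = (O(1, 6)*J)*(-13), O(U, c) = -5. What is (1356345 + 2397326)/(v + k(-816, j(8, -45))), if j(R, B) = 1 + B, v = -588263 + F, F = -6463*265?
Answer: -3753671/2303818 ≈ -1.6293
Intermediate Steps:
F = -1712695
v = -2300958 (v = -588263 - 1712695 = -2300958)
k(x, J) = 65*J (k(x, J) = -5*J*(-13) = 65*J)
(1356345 + 2397326)/(v + k(-816, j(8, -45))) = (1356345 + 2397326)/(-2300958 + 65*(1 - 45)) = 3753671/(-2300958 + 65*(-44)) = 3753671/(-2300958 - 2860) = 3753671/(-2303818) = 3753671*(-1/2303818) = -3753671/2303818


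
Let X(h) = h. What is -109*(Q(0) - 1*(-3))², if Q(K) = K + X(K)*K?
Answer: -981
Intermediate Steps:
Q(K) = K + K² (Q(K) = K + K*K = K + K²)
-109*(Q(0) - 1*(-3))² = -109*(0*(1 + 0) - 1*(-3))² = -109*(0*1 + 3)² = -109*(0 + 3)² = -109*3² = -109*9 = -981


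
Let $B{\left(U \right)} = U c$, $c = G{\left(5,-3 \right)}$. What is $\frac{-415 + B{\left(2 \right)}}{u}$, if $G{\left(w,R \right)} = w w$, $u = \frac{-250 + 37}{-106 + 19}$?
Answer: $- \frac{10585}{71} \approx -149.08$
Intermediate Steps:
$u = \frac{71}{29}$ ($u = - \frac{213}{-87} = \left(-213\right) \left(- \frac{1}{87}\right) = \frac{71}{29} \approx 2.4483$)
$G{\left(w,R \right)} = w^{2}$
$c = 25$ ($c = 5^{2} = 25$)
$B{\left(U \right)} = 25 U$ ($B{\left(U \right)} = U 25 = 25 U$)
$\frac{-415 + B{\left(2 \right)}}{u} = \frac{-415 + 25 \cdot 2}{\frac{71}{29}} = \left(-415 + 50\right) \frac{29}{71} = \left(-365\right) \frac{29}{71} = - \frac{10585}{71}$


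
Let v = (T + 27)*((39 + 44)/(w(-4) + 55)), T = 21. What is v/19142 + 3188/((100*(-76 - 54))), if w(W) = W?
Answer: -127519479/528797750 ≈ -0.24115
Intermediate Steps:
v = 1328/17 (v = (21 + 27)*((39 + 44)/(-4 + 55)) = 48*(83/51) = 1328/17 ≈ 78.118)
v/19142 + 3188/((100*(-76 - 54))) = (1328/17)/19142 + 3188/((100*(-76 - 54))) = (1328/17)*(1/19142) + 3188/((100*(-130))) = 664/162707 + 3188/(-13000) = 664/162707 + 3188*(-1/13000) = 664/162707 - 797/3250 = -127519479/528797750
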